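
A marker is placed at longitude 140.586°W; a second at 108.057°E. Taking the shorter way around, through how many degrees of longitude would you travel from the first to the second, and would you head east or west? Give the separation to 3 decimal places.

Raw difference: 108.057 − -140.586 = 248.643°.
Normalise into (−180°, 180°]: 248.643° − 360° = -111.357°.
Negative ⇒ the second point lies to the west; separation 111.357°.

111.357° west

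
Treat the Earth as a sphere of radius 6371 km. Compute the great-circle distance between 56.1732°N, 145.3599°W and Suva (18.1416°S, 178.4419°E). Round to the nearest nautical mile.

4822 nmi

Δλ = 178.4419 − -145.3599 = 323.8018°; wrapped into (−180°, 180°]: -36.1982°.
Δφ = -18.1416 − 56.1732 = -74.3148°.
a = sin²(Δφ/2) + cos φ₁ · cos φ₂ · sin²(Δλ/2) = 0.415879.
c = 2·atan2(√a, √(1−a)) = 1.40175 rad → d = 6371·c ≈ 8930.56 km ≈ 4822.11 nmi.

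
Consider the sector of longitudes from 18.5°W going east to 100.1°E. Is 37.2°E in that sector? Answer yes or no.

Band width going east from -18.5° to +100.1°: ((100.1 − -18.5) mod 360) = 118.6°.
Offset of +37.2° east of the west edge: ((37.2 − -18.5) mod 360) = 55.7°.
55.7° ≤ 118.6° ⇒ inside.

Yes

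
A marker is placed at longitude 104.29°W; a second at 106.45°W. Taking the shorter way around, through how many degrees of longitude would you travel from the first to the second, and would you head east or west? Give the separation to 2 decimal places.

2.16° west

Raw difference: -106.45 − -104.29 = -2.16°.
Normalise into (−180°, 180°]: -2.16° stays -2.16°.
Negative ⇒ the second point lies to the west; separation 2.16°.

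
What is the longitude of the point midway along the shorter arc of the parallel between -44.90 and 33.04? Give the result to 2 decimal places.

Signed shortest Δλ from -44.90° to +33.04° is +77.94°.
Midpoint longitude = -44.90° + (+77.94°)/2 = -44.90° + 38.97° = -5.93°.

-5.93°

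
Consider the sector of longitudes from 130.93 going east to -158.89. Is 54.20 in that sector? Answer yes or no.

Band width going east from +130.93° to -158.89°: ((-158.89 − 130.93) mod 360) = 70.18°.
Offset of +54.20° east of the west edge: ((54.20 − 130.93) mod 360) = 283.27°.
283.27° > 70.18° ⇒ outside.

No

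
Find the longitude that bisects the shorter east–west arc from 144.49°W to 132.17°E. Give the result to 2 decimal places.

173.84°E

Signed shortest Δλ from -144.49° to +132.17° is -83.34°.
Midpoint longitude = -144.49° + (-83.34°)/2 = -144.49° − 41.67° = -186.16°.
Normalise into (−180°, 180°]: +173.84°.
(The naïve average (-144.49 + +132.17)/2 = -6.16° is on the wrong side of the globe.)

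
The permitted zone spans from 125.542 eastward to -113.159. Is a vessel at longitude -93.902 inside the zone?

No

Band width going east from +125.542° to -113.159°: ((-113.159 − 125.542) mod 360) = 121.299°.
Offset of -93.902° east of the west edge: ((-93.902 − 125.542) mod 360) = 140.556°.
140.556° > 121.299° ⇒ outside.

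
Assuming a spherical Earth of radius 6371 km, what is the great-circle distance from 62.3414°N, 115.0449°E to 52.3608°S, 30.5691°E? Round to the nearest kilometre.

14720 km

Δλ = 30.5691 − 115.0449 = -84.4758°.
Δφ = -52.3608 − 62.3414 = -114.7022°.
a = sin²(Δφ/2) + cos φ₁ · cos φ₂ · sin²(Δλ/2) = 0.837047.
c = 2·atan2(√a, √(1−a)) = 2.31053 rad → d = 6371·c ≈ 14720.41 km.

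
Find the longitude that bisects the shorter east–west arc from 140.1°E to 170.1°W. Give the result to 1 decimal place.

165.0°E

Signed shortest Δλ from +140.1° to -170.1° is +49.8°.
Midpoint longitude = +140.1° + (+49.8°)/2 = +140.1° + 24.9° = +165.0°.
(The naïve average (+140.1 + -170.1)/2 = -15.0° is on the wrong side of the globe.)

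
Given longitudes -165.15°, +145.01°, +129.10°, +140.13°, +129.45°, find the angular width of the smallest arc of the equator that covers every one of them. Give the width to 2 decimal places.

Sort the longitudes: -165.15°, +129.10°, +129.45°, +140.13°, +145.01°.
Eastward gaps between consecutive values (wrapping around): 294.25°, 0.35°, 10.68°, 4.88°, 49.84°.
Largest gap = 294.25° ⇒ minimal covering band is its complement: 360° − 294.25° = 65.75°.
Band runs from +129.10° eastward to -165.15°, crossing the antimeridian.

65.75°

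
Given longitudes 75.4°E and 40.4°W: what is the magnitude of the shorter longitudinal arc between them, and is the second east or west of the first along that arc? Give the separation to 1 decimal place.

115.8° west

Raw difference: -40.4 − 75.4 = -115.8°.
Normalise into (−180°, 180°]: -115.8° stays -115.8°.
Negative ⇒ the second point lies to the west; separation 115.8°.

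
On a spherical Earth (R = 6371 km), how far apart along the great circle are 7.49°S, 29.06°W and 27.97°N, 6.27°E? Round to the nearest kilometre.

5472 km

Δλ = 6.27 − -29.06 = 35.33°.
Δφ = 27.97 − -7.49 = 35.46°.
a = sin²(Δφ/2) + cos φ₁ · cos φ₂ · sin²(Δλ/2) = 0.173372.
c = 2·atan2(√a, √(1−a)) = 0.85892 rad → d = 6371·c ≈ 5472.18 km.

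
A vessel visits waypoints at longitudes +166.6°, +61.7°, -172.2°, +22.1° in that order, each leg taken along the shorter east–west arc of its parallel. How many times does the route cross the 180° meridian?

2

Leg 1: +166.6° → +61.7°, shortest Δλ = -104.9° (west) — does not cross 180°.
Leg 2: +61.7° → -172.2°, shortest Δλ = 126.1° (east) — crosses 180°.
Leg 3: -172.2° → +22.1°, shortest Δλ = -165.7° (west) — crosses 180°.
Total crossings: 2.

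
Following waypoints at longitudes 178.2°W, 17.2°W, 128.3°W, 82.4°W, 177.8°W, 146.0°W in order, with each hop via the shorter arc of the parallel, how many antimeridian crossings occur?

0

Leg 1: -178.2° → -17.2°, shortest Δλ = 161.0° (east) — does not cross 180°.
Leg 2: -17.2° → -128.3°, shortest Δλ = -111.1° (west) — does not cross 180°.
Leg 3: -128.3° → -82.4°, shortest Δλ = 45.9° (east) — does not cross 180°.
Leg 4: -82.4° → -177.8°, shortest Δλ = -95.4° (west) — does not cross 180°.
Leg 5: -177.8° → -146.0°, shortest Δλ = 31.8° (east) — does not cross 180°.
Total crossings: 0.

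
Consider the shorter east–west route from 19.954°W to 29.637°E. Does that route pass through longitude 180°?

No

Signed shortest Δλ = ((29.637 − -19.954 + 180) mod 360) − 180 = 49.591°.
Going east by 49.591° from -19.954° reaches +29.637° without touching 180°.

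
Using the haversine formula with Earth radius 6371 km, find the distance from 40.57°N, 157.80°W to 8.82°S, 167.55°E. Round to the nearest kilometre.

6540 km

Δλ = 167.55 − -157.80 = 325.35°; wrapped into (−180°, 180°]: -34.65°.
Δφ = -8.82 − 40.57 = -49.39°.
a = sin²(Δφ/2) + cos φ₁ · cos φ₂ · sin²(Δλ/2) = 0.241112.
c = 2·atan2(√a, √(1−a)) = 1.02655 rad → d = 6371·c ≈ 6540.14 km.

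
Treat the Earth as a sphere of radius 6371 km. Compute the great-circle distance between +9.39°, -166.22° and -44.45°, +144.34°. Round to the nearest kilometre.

Δλ = 144.34 − -166.22 = 310.56°; wrapped into (−180°, 180°]: -49.44°.
Δφ = -44.45 − 9.39 = -53.84°.
a = sin²(Δφ/2) + cos φ₁ · cos φ₂ · sin²(Δλ/2) = 0.328145.
c = 2·atan2(√a, √(1−a)) = 1.21993 rad → d = 6371·c ≈ 7772.18 km.

7772 km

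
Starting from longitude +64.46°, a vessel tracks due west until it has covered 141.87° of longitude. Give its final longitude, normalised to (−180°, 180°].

-77.41°

Start at +64.46°; shift −141.87° → -77.41°.
-77.41° already lies in (−180°, 180°].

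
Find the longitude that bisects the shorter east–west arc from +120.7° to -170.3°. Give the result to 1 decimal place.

Signed shortest Δλ from +120.7° to -170.3° is +69.0°.
Midpoint longitude = +120.7° + (+69.0°)/2 = +120.7° + 34.5° = +155.2°.
(The naïve average (+120.7 + -170.3)/2 = -24.8° is on the wrong side of the globe.)

+155.2°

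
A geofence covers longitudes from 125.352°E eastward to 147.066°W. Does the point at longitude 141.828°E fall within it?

Yes

Band width going east from +125.352° to -147.066°: ((-147.066 − 125.352) mod 360) = 87.582°.
Offset of +141.828° east of the west edge: ((141.828 − 125.352) mod 360) = 16.476°.
16.476° ≤ 87.582° ⇒ inside.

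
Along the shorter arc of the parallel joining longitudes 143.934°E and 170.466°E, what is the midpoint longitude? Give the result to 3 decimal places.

Signed shortest Δλ from +143.934° to +170.466° is +26.532°.
Midpoint longitude = +143.934° + (+26.532°)/2 = +143.934° + 13.266° = +157.200°.

157.200°E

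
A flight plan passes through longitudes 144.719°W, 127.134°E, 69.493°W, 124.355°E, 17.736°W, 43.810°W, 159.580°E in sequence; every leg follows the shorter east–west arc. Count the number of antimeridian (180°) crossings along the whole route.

4

Leg 1: -144.719° → +127.134°, shortest Δλ = -88.147° (west) — crosses 180°.
Leg 2: +127.134° → -69.493°, shortest Δλ = 163.373° (east) — crosses 180°.
Leg 3: -69.493° → +124.355°, shortest Δλ = -166.152° (west) — crosses 180°.
Leg 4: +124.355° → -17.736°, shortest Δλ = -142.091° (west) — does not cross 180°.
Leg 5: -17.736° → -43.810°, shortest Δλ = -26.074° (west) — does not cross 180°.
Leg 6: -43.810° → +159.580°, shortest Δλ = -156.61° (west) — crosses 180°.
Total crossings: 4.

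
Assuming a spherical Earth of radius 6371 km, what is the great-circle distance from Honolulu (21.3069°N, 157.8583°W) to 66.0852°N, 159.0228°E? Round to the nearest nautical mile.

3156 nmi

Δλ = 159.0228 − -157.8583 = 316.8811°; wrapped into (−180°, 180°]: -43.1189°.
Δφ = 66.0852 − 21.3069 = 44.7783°.
a = sin²(Δφ/2) + cos φ₁ · cos φ₂ · sin²(Δλ/2) = 0.196078.
c = 2·atan2(√a, √(1−a)) = 0.91745 rad → d = 6371·c ≈ 5845.11 km ≈ 3156.10 nmi.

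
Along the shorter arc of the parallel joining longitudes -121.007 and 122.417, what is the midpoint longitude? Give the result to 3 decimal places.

-179.295°

Signed shortest Δλ from -121.007° to +122.417° is -116.576°.
Midpoint longitude = -121.007° + (-116.576°)/2 = -121.007° − 58.288° = -179.295°.
(The naïve average (-121.007 + +122.417)/2 = 0.705° is on the wrong side of the globe.)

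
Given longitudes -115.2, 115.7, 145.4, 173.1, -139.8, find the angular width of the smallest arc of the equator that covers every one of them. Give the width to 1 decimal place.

129.1°

Sort the longitudes: -139.8°, -115.2°, +115.7°, +145.4°, +173.1°.
Eastward gaps between consecutive values (wrapping around): 24.6°, 230.9°, 29.7°, 27.7°, 47.1°.
Largest gap = 230.9° ⇒ minimal covering band is its complement: 360° − 230.9° = 129.1°.
Band runs from +115.7° eastward to -115.2°, crossing the antimeridian.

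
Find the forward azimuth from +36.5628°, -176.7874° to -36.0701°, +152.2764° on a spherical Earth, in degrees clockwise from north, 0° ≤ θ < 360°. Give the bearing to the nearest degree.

205°

Δλ = 152.2764 − -176.7874 = 329.0638°; wrapped into (−180°, 180°]: -30.9362°.
θ = atan2( sin Δλ · cos φ₂ , cos φ₁ · sin φ₂ − sin φ₁ · cos φ₂ · cos Δλ )
  = atan2(-0.41553, -0.88591) = -154.871° → normalised to [0°, 360°): 205.129°.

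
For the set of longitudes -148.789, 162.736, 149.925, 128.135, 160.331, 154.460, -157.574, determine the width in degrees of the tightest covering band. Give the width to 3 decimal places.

83.076°

Sort the longitudes: -157.574°, -148.789°, +128.135°, +149.925°, +154.460°, +160.331°, +162.736°.
Eastward gaps between consecutive values (wrapping around): 8.785°, 276.924°, 21.790°, 4.535°, 5.871°, 2.405°, 39.690°.
Largest gap = 276.924° ⇒ minimal covering band is its complement: 360° − 276.924° = 83.076°.
Band runs from +128.135° eastward to -148.789°, crossing the antimeridian.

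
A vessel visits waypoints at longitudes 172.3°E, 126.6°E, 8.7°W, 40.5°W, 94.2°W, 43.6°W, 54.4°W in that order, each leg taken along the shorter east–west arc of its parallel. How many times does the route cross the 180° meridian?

0

Leg 1: +172.3° → +126.6°, shortest Δλ = -45.7° (west) — does not cross 180°.
Leg 2: +126.6° → -8.7°, shortest Δλ = -135.3° (west) — does not cross 180°.
Leg 3: -8.7° → -40.5°, shortest Δλ = -31.8° (west) — does not cross 180°.
Leg 4: -40.5° → -94.2°, shortest Δλ = -53.7° (west) — does not cross 180°.
Leg 5: -94.2° → -43.6°, shortest Δλ = 50.6° (east) — does not cross 180°.
Leg 6: -43.6° → -54.4°, shortest Δλ = -10.8° (west) — does not cross 180°.
Total crossings: 0.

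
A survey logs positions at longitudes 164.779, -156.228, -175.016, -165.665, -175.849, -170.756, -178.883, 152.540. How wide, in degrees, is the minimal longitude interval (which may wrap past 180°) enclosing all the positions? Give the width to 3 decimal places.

Sort the longitudes: -178.883°, -175.849°, -175.016°, -170.756°, -165.665°, -156.228°, +152.540°, +164.779°.
Eastward gaps between consecutive values (wrapping around): 3.034°, 0.833°, 4.260°, 5.091°, 9.437°, 308.768°, 12.239°, 16.338°.
Largest gap = 308.768° ⇒ minimal covering band is its complement: 360° − 308.768° = 51.232°.
Band runs from +152.540° eastward to -156.228°, crossing the antimeridian.

51.232°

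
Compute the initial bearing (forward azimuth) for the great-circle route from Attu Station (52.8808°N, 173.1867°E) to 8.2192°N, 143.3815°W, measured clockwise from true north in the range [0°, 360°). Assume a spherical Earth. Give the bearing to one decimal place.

Δλ = -143.3815 − 173.1867 = -316.5682°; wrapped into (−180°, 180°]: 43.4318°.
θ = atan2( sin Δλ · cos φ₂ , cos φ₁ · sin φ₂ − sin φ₁ · cos φ₂ · cos Δλ )
  = atan2(0.68043, -0.48683) = 125.583° → normalised to [0°, 360°): 125.583°.

125.6°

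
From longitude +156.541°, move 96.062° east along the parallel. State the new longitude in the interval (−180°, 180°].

Start at +156.541°; shift +96.062° → +252.603°.
+252.603° lies outside (−180°, 180°]; subtract 360° → -107.397°.

-107.397°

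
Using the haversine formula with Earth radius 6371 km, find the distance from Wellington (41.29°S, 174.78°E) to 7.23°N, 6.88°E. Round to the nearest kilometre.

Δλ = 6.88 − 174.78 = -167.90°.
Δφ = 7.23 − -41.29 = 48.52°.
a = sin²(Δφ/2) + cos φ₁ · cos φ₂ · sin²(Δλ/2) = 0.905946.
c = 2·atan2(√a, √(1−a)) = 2.51818 rad → d = 6371·c ≈ 16043.33 km.

16043 km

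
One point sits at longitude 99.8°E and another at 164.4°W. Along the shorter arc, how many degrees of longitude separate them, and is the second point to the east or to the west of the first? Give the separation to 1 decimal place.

95.8° east

Raw difference: -164.4 − 99.8 = -264.2°.
Normalise into (−180°, 180°]: -264.2° + 360° = 95.8°.
Positive ⇒ the second point lies to the east; separation 95.8°.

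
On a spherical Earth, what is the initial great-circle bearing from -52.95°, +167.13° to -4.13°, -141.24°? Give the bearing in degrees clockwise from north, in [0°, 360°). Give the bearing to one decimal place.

60.0°

Δλ = -141.24 − 167.13 = -308.37°; wrapped into (−180°, 180°]: 51.63°.
θ = atan2( sin Δλ · cos φ₂ , cos φ₁ · sin φ₂ − sin φ₁ · cos φ₂ · cos Δλ )
  = atan2(0.78198, 0.45074) = 60.041° → normalised to [0°, 360°): 60.041°.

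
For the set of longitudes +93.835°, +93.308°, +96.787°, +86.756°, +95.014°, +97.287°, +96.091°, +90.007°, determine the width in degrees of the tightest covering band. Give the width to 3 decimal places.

Sort the longitudes: +86.756°, +90.007°, +93.308°, +93.835°, +95.014°, +96.091°, +96.787°, +97.287°.
Eastward gaps between consecutive values (wrapping around): 3.251°, 3.301°, 0.527°, 1.179°, 1.077°, 0.696°, 0.500°, 349.469°.
Largest gap = 349.469° ⇒ minimal covering band is its complement: 360° − 349.469° = 10.531°.
Band runs from +86.756° eastward to +97.287°.

10.531°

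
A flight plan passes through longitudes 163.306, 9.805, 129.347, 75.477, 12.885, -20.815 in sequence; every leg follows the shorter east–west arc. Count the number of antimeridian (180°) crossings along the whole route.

0

Leg 1: +163.306° → +9.805°, shortest Δλ = -153.501° (west) — does not cross 180°.
Leg 2: +9.805° → +129.347°, shortest Δλ = 119.542° (east) — does not cross 180°.
Leg 3: +129.347° → +75.477°, shortest Δλ = -53.87° (west) — does not cross 180°.
Leg 4: +75.477° → +12.885°, shortest Δλ = -62.592° (west) — does not cross 180°.
Leg 5: +12.885° → -20.815°, shortest Δλ = -33.7° (west) — does not cross 180°.
Total crossings: 0.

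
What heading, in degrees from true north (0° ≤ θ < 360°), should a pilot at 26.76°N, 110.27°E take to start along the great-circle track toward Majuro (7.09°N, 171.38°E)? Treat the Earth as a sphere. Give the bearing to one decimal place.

Δλ = 171.38 − 110.27 = 61.11°.
θ = atan2( sin Δλ · cos φ₂ , cos φ₁ · sin φ₂ − sin φ₁ · cos φ₂ · cos Δλ )
  = atan2(0.86885, -0.10566) = 96.934° → normalised to [0°, 360°): 96.934°.

96.9°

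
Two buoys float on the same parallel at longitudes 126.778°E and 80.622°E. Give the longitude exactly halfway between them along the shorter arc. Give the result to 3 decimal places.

Signed shortest Δλ from +126.778° to +80.622° is -46.156°.
Midpoint longitude = +126.778° + (-46.156°)/2 = +126.778° − 23.078° = +103.700°.

103.700°E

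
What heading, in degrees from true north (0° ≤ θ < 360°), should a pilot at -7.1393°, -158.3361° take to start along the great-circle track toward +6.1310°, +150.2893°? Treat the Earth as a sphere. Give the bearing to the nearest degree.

Δλ = 150.2893 − -158.3361 = 308.6254°; wrapped into (−180°, 180°]: -51.3746°.
θ = atan2( sin Δλ · cos φ₂ , cos φ₁ · sin φ₂ − sin φ₁ · cos φ₂ · cos Δλ )
  = atan2(-0.77678, 0.18311) = -76.736° → normalised to [0°, 360°): 283.264°.

283°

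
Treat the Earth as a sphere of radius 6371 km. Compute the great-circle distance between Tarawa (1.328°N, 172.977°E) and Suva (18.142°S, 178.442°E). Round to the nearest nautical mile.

Δλ = 178.442 − 172.977 = 5.465°.
Δφ = -18.142 − 1.328 = -19.470°.
a = sin²(Δφ/2) + cos φ₁ · cos φ₂ · sin²(Δλ/2) = 0.030751.
c = 2·atan2(√a, √(1−a)) = 0.35254 rad → d = 6371·c ≈ 2246.05 km ≈ 1212.77 nmi.

1213 nmi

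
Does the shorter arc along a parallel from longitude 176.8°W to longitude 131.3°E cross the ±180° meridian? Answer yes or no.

Yes

Naïve |131.3 − -176.8| = 308.1° > 180°, so the shorter arc goes the other way round — across 180°.
Signed shortest Δλ = ((131.3 − -176.8 + 180) mod 360) − 180 = -51.9°.
Going west by 51.9° from -176.8° passes through 180° before reaching +131.3°.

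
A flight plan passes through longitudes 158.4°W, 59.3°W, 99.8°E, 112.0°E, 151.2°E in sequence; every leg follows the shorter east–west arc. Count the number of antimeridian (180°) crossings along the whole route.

Leg 1: -158.4° → -59.3°, shortest Δλ = 99.1° (east) — does not cross 180°.
Leg 2: -59.3° → +99.8°, shortest Δλ = 159.1° (east) — does not cross 180°.
Leg 3: +99.8° → +112.0°, shortest Δλ = 12.2° (east) — does not cross 180°.
Leg 4: +112.0° → +151.2°, shortest Δλ = 39.2° (east) — does not cross 180°.
Total crossings: 0.

0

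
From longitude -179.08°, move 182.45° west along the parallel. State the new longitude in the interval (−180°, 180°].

-1.53°

Start at -179.08°; shift −182.45° → -361.53°.
-361.53° lies outside (−180°, 180°]; add 360° → -1.53°.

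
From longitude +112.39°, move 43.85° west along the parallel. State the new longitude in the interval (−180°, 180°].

Start at +112.39°; shift −43.85° → +68.54°.
+68.54° already lies in (−180°, 180°].

+68.54°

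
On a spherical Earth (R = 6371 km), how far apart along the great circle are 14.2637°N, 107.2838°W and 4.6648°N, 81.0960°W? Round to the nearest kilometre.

Δλ = -81.0960 − -107.2838 = 26.1878°.
Δφ = 4.6648 − 14.2637 = -9.5989°.
a = sin²(Δφ/2) + cos φ₁ · cos φ₂ · sin²(Δλ/2) = 0.056577.
c = 2·atan2(√a, √(1−a)) = 0.48032 rad → d = 6371·c ≈ 3060.14 km.

3060 km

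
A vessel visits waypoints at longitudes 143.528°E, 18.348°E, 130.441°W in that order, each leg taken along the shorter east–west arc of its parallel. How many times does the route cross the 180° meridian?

0

Leg 1: +143.528° → +18.348°, shortest Δλ = -125.18° (west) — does not cross 180°.
Leg 2: +18.348° → -130.441°, shortest Δλ = -148.789° (west) — does not cross 180°.
Total crossings: 0.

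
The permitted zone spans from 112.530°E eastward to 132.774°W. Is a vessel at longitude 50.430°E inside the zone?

No

Band width going east from +112.530° to -132.774°: ((-132.774 − 112.530) mod 360) = 114.696°.
Offset of +50.430° east of the west edge: ((50.430 − 112.530) mod 360) = 297.900°.
297.900° > 114.696° ⇒ outside.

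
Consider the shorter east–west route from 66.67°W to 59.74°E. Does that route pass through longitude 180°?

No

Signed shortest Δλ = ((59.74 − -66.67 + 180) mod 360) − 180 = 126.41°.
Going east by 126.41° from -66.67° reaches +59.74° without touching 180°.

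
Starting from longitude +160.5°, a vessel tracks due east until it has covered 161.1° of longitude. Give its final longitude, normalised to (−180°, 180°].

Start at +160.5°; shift +161.1° → +321.6°.
+321.6° lies outside (−180°, 180°]; subtract 360° → -38.4°.

-38.4°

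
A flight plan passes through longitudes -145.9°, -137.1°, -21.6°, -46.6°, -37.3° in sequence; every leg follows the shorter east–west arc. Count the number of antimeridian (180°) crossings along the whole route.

Leg 1: -145.9° → -137.1°, shortest Δλ = 8.8° (east) — does not cross 180°.
Leg 2: -137.1° → -21.6°, shortest Δλ = 115.5° (east) — does not cross 180°.
Leg 3: -21.6° → -46.6°, shortest Δλ = -25.0° (west) — does not cross 180°.
Leg 4: -46.6° → -37.3°, shortest Δλ = 9.3° (east) — does not cross 180°.
Total crossings: 0.

0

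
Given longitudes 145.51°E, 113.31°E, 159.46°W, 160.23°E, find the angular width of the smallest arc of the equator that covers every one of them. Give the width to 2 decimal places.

Sort the longitudes: -159.46°, +113.31°, +145.51°, +160.23°.
Eastward gaps between consecutive values (wrapping around): 272.77°, 32.20°, 14.72°, 40.31°.
Largest gap = 272.77° ⇒ minimal covering band is its complement: 360° − 272.77° = 87.23°.
Band runs from +113.31° eastward to -159.46°, crossing the antimeridian.

87.23°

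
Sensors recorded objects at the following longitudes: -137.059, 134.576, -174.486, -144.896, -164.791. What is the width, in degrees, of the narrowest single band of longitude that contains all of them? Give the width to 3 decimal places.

88.365°

Sort the longitudes: -174.486°, -164.791°, -144.896°, -137.059°, +134.576°.
Eastward gaps between consecutive values (wrapping around): 9.695°, 19.895°, 7.837°, 271.635°, 50.938°.
Largest gap = 271.635° ⇒ minimal covering band is its complement: 360° − 271.635° = 88.365°.
Band runs from +134.576° eastward to -137.059°, crossing the antimeridian.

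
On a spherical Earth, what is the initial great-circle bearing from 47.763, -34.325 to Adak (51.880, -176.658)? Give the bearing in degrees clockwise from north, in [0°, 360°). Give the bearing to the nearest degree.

Δλ = -176.658 − -34.325 = -142.333°.
θ = atan2( sin Δλ · cos φ₂ , cos φ₁ · sin φ₂ − sin φ₁ · cos φ₂ · cos Δλ )
  = atan2(-0.37722, 0.89061) = -22.955° → normalised to [0°, 360°): 337.045°.

337°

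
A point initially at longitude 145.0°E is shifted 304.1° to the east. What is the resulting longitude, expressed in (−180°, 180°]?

89.1°E

Start at +145.0°; shift +304.1° → +449.1°.
+449.1° lies outside (−180°, 180°]; subtract 360° → +89.1°.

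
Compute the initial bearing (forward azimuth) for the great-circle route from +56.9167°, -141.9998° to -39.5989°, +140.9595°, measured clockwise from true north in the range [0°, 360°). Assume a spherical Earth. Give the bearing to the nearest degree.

237°

Δλ = 140.9595 − -141.9998 = 282.9593°; wrapped into (−180°, 180°]: -77.0407°.
θ = atan2( sin Δλ · cos φ₂ , cos φ₁ · sin φ₂ − sin φ₁ · cos φ₂ · cos Δλ )
  = atan2(-0.75090, -0.49272) = -123.272° → normalised to [0°, 360°): 236.728°.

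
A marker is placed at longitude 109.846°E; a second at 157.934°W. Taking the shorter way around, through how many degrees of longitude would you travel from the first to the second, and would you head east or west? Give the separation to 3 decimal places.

92.220° east

Raw difference: -157.934 − 109.846 = -267.78°.
Normalise into (−180°, 180°]: -267.78° + 360° = 92.22°.
Positive ⇒ the second point lies to the east; separation 92.220°.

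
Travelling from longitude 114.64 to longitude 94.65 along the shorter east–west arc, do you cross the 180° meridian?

Signed shortest Δλ = ((94.65 − 114.64 + 180) mod 360) − 180 = -19.99°.
Going west by 19.99° from +114.64° reaches +94.65° without touching 180°.

No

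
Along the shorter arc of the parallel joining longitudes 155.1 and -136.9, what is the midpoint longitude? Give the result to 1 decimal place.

-170.9°

Signed shortest Δλ from +155.1° to -136.9° is +68.0°.
Midpoint longitude = +155.1° + (+68.0°)/2 = +155.1° + 34.0° = +189.1°.
Normalise into (−180°, 180°]: -170.9°.
(The naïve average (+155.1 + -136.9)/2 = 9.1° is on the wrong side of the globe.)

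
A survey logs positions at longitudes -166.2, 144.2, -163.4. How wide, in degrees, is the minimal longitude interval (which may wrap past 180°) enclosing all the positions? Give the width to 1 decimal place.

Sort the longitudes: -166.2°, -163.4°, +144.2°.
Eastward gaps between consecutive values (wrapping around): 2.8°, 307.6°, 49.6°.
Largest gap = 307.6° ⇒ minimal covering band is its complement: 360° − 307.6° = 52.4°.
Band runs from +144.2° eastward to -163.4°, crossing the antimeridian.

52.4°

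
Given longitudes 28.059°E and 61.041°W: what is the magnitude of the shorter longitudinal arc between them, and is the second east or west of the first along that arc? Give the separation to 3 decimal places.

Raw difference: -61.041 − 28.059 = -89.1°.
Normalise into (−180°, 180°]: -89.1° stays -89.1°.
Negative ⇒ the second point lies to the west; separation 89.100°.

89.100° west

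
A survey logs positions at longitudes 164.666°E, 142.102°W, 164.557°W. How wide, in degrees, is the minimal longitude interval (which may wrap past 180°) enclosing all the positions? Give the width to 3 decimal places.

Sort the longitudes: -164.557°, -142.102°, +164.666°.
Eastward gaps between consecutive values (wrapping around): 22.455°, 306.768°, 30.777°.
Largest gap = 306.768° ⇒ minimal covering band is its complement: 360° − 306.768° = 53.232°.
Band runs from +164.666° eastward to -142.102°, crossing the antimeridian.

53.232°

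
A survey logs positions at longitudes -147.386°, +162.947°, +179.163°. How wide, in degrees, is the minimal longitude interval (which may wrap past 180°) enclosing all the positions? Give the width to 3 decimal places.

Sort the longitudes: -147.386°, +162.947°, +179.163°.
Eastward gaps between consecutive values (wrapping around): 310.333°, 16.216°, 33.451°.
Largest gap = 310.333° ⇒ minimal covering band is its complement: 360° − 310.333° = 49.667°.
Band runs from +162.947° eastward to -147.386°, crossing the antimeridian.

49.667°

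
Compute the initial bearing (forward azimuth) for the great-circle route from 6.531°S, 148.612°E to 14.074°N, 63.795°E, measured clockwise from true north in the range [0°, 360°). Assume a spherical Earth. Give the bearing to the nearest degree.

285°

Δλ = 63.795 − 148.612 = -84.817°.
θ = atan2( sin Δλ · cos φ₂ , cos φ₁ · sin φ₂ − sin φ₁ · cos φ₂ · cos Δλ )
  = atan2(-0.96602, 0.25156) = -75.404° → normalised to [0°, 360°): 284.596°.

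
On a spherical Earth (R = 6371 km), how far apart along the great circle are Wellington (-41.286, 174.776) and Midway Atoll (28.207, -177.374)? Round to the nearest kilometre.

Δλ = -177.374 − 174.776 = -352.150°; wrapped into (−180°, 180°]: 7.850°.
Δφ = 28.207 − -41.286 = 69.493°.
a = sin²(Δφ/2) + cos φ₁ · cos φ₂ · sin²(Δλ/2) = 0.327942.
c = 2·atan2(√a, √(1−a)) = 1.21950 rad → d = 6371·c ≈ 7769.43 km.

7769 km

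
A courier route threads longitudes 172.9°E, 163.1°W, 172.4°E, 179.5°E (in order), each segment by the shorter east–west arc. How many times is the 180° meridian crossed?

Leg 1: +172.9° → -163.1°, shortest Δλ = 24.0° (east) — crosses 180°.
Leg 2: -163.1° → +172.4°, shortest Δλ = -24.5° (west) — crosses 180°.
Leg 3: +172.4° → +179.5°, shortest Δλ = 7.1° (east) — does not cross 180°.
Total crossings: 2.

2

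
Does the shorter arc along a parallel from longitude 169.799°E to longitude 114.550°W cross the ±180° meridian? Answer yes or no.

Naïve |-114.550 − 169.799| = 284.349° > 180°, so the shorter arc goes the other way round — across 180°.
Signed shortest Δλ = ((-114.550 − 169.799 + 180) mod 360) − 180 = 75.651°.
Going east by 75.651° from +169.799° passes through 180° before reaching -114.550°.

Yes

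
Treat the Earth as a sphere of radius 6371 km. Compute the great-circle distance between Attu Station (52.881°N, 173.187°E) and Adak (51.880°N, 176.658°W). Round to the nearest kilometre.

Δλ = -176.658 − 173.187 = -349.845°; wrapped into (−180°, 180°]: 10.155°.
Δφ = 51.880 − 52.881 = -1.001°.
a = sin²(Δφ/2) + cos φ₁ · cos φ₂ · sin²(Δλ/2) = 0.002994.
c = 2·atan2(√a, √(1−a)) = 0.10949 rad → d = 6371·c ≈ 697.59 km.

698 km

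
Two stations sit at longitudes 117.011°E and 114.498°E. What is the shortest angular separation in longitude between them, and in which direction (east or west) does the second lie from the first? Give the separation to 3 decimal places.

Raw difference: 114.498 − 117.011 = -2.513°.
Normalise into (−180°, 180°]: -2.513° stays -2.513°.
Negative ⇒ the second point lies to the west; separation 2.513°.

2.513° west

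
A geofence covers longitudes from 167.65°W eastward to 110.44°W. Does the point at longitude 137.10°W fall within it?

Yes

Band width going east from -167.65° to -110.44°: ((-110.44 − -167.65) mod 360) = 57.21°.
Offset of -137.10° east of the west edge: ((-137.10 − -167.65) mod 360) = 30.55°.
30.55° ≤ 57.21° ⇒ inside.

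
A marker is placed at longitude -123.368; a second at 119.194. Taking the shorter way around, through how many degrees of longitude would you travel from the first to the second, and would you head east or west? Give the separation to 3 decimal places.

Raw difference: 119.194 − -123.368 = 242.562°.
Normalise into (−180°, 180°]: 242.562° − 360° = -117.438°.
Negative ⇒ the second point lies to the west; separation 117.438°.

117.438° west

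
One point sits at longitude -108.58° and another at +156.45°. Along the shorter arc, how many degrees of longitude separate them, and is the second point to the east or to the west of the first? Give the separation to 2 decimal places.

94.97° west

Raw difference: 156.45 − -108.58 = 265.03°.
Normalise into (−180°, 180°]: 265.03° − 360° = -94.97°.
Negative ⇒ the second point lies to the west; separation 94.97°.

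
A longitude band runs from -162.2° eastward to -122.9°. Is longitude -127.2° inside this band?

Yes

Band width going east from -162.2° to -122.9°: ((-122.9 − -162.2) mod 360) = 39.3°.
Offset of -127.2° east of the west edge: ((-127.2 − -162.2) mod 360) = 35.0°.
35.0° ≤ 39.3° ⇒ inside.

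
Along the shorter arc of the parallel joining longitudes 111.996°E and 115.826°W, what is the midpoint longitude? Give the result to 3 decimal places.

178.085°E

Signed shortest Δλ from +111.996° to -115.826° is +132.178°.
Midpoint longitude = +111.996° + (+132.178°)/2 = +111.996° + 66.089° = +178.085°.
(The naïve average (+111.996 + -115.826)/2 = -1.915° is on the wrong side of the globe.)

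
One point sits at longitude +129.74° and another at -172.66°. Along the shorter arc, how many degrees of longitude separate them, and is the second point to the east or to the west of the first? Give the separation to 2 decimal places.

57.60° east

Raw difference: -172.66 − 129.74 = -302.4°.
Normalise into (−180°, 180°]: -302.4° + 360° = 57.6°.
Positive ⇒ the second point lies to the east; separation 57.60°.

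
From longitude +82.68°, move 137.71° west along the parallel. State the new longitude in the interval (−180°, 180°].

Start at +82.68°; shift −137.71° → -55.03°.
-55.03° already lies in (−180°, 180°].

-55.03°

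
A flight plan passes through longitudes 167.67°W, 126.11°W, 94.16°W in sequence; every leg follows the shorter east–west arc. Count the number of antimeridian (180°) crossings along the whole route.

0

Leg 1: -167.67° → -126.11°, shortest Δλ = 41.56° (east) — does not cross 180°.
Leg 2: -126.11° → -94.16°, shortest Δλ = 31.95° (east) — does not cross 180°.
Total crossings: 0.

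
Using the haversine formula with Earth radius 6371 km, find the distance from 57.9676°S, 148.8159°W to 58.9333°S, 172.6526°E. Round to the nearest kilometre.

Δλ = 172.6526 − -148.8159 = 321.4685°; wrapped into (−180°, 180°]: -38.5315°.
Δφ = -58.9333 − -57.9676 = -0.9657°.
a = sin²(Δφ/2) + cos φ₁ · cos φ₂ · sin²(Δλ/2) = 0.029868.
c = 2·atan2(√a, √(1−a)) = 0.34739 rad → d = 6371·c ≈ 2213.25 km.

2213 km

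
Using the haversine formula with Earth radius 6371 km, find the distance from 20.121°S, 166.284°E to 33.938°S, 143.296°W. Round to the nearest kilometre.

Δλ = -143.296 − 166.284 = -309.580°; wrapped into (−180°, 180°]: 50.420°.
Δφ = -33.938 − -20.121 = -13.817°.
a = sin²(Δφ/2) + cos φ₁ · cos φ₂ · sin²(Δλ/2) = 0.155798.
c = 2·atan2(√a, √(1−a)) = 0.81151 rad → d = 6371·c ≈ 5170.13 km.

5170 km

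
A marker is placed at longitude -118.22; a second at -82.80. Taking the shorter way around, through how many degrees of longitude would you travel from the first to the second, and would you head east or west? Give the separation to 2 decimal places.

Raw difference: -82.80 − -118.22 = 35.42°.
Normalise into (−180°, 180°]: 35.42° stays 35.42°.
Positive ⇒ the second point lies to the east; separation 35.42°.

35.42° east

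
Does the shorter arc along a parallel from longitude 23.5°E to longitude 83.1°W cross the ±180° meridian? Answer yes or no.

No

Signed shortest Δλ = ((-83.1 − 23.5 + 180) mod 360) − 180 = -106.6°.
Going west by 106.6° from +23.5° reaches -83.1° without touching 180°.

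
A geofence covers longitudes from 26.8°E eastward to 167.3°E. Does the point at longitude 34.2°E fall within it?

Band width going east from +26.8° to +167.3°: ((167.3 − 26.8) mod 360) = 140.5°.
Offset of +34.2° east of the west edge: ((34.2 − 26.8) mod 360) = 7.4°.
7.4° ≤ 140.5° ⇒ inside.

Yes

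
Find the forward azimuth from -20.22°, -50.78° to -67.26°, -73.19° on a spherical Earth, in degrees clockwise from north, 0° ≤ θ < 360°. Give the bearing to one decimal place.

Δλ = -73.19 − -50.78 = -22.41°.
θ = atan2( sin Δλ · cos φ₂ , cos φ₁ · sin φ₂ − sin φ₁ · cos φ₂ · cos Δλ )
  = atan2(-0.14737, -0.74192) = -168.766° → normalised to [0°, 360°): 191.234°.

191.2°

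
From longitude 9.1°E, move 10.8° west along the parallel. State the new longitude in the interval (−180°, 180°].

Start at +9.1°; shift −10.8° → -1.7°.
-1.7° already lies in (−180°, 180°].

1.7°W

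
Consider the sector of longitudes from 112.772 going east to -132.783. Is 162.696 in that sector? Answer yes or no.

Yes

Band width going east from +112.772° to -132.783°: ((-132.783 − 112.772) mod 360) = 114.445°.
Offset of +162.696° east of the west edge: ((162.696 − 112.772) mod 360) = 49.924°.
49.924° ≤ 114.445° ⇒ inside.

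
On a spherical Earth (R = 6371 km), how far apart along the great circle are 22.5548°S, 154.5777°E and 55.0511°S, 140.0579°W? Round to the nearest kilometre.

Δλ = -140.0579 − 154.5777 = -294.6356°; wrapped into (−180°, 180°]: 65.3644°.
Δφ = -55.0511 − -22.5548 = -32.4963°.
a = sin²(Δφ/2) + cos φ₁ · cos φ₂ · sin²(Δλ/2) = 0.232540.
c = 2·atan2(√a, √(1−a)) = 1.00638 rad → d = 6371·c ≈ 6411.67 km.

6412 km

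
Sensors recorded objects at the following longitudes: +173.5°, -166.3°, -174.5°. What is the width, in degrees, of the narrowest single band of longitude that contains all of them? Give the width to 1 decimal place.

Sort the longitudes: -174.5°, -166.3°, +173.5°.
Eastward gaps between consecutive values (wrapping around): 8.2°, 339.8°, 12.0°.
Largest gap = 339.8° ⇒ minimal covering band is its complement: 360° − 339.8° = 20.2°.
Band runs from +173.5° eastward to -166.3°, crossing the antimeridian.

20.2°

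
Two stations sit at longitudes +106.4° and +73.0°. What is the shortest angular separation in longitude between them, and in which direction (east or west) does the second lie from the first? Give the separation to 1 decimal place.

Raw difference: 73.0 − 106.4 = -33.4°.
Normalise into (−180°, 180°]: -33.4° stays -33.4°.
Negative ⇒ the second point lies to the west; separation 33.4°.

33.4° west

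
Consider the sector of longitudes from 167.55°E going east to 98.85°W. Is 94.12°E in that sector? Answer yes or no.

Band width going east from +167.55° to -98.85°: ((-98.85 − 167.55) mod 360) = 93.60°.
Offset of +94.12° east of the west edge: ((94.12 − 167.55) mod 360) = 286.57°.
286.57° > 93.60° ⇒ outside.

No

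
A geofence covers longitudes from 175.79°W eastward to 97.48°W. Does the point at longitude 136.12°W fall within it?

Band width going east from -175.79° to -97.48°: ((-97.48 − -175.79) mod 360) = 78.31°.
Offset of -136.12° east of the west edge: ((-136.12 − -175.79) mod 360) = 39.67°.
39.67° ≤ 78.31° ⇒ inside.

Yes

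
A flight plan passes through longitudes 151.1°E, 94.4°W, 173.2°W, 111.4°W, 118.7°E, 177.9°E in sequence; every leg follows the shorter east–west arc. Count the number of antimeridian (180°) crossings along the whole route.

2

Leg 1: +151.1° → -94.4°, shortest Δλ = 114.5° (east) — crosses 180°.
Leg 2: -94.4° → -173.2°, shortest Δλ = -78.8° (west) — does not cross 180°.
Leg 3: -173.2° → -111.4°, shortest Δλ = 61.8° (east) — does not cross 180°.
Leg 4: -111.4° → +118.7°, shortest Δλ = -129.9° (west) — crosses 180°.
Leg 5: +118.7° → +177.9°, shortest Δλ = 59.2° (east) — does not cross 180°.
Total crossings: 2.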